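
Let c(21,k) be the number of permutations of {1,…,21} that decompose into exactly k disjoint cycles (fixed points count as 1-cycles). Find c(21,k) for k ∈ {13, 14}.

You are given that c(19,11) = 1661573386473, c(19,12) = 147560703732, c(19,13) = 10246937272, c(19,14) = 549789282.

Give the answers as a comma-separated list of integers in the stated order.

11310276995381, 756111184500

@20  (20,12):147560703732·19+1661573386473→4465226757381, (20,13):10246937272·19+147560703732→342252511900, (20,14):549789282·19+10246937272→20692933630
@21  (21,13):342252511900·20+4465226757381→11310276995381, (21,14):20692933630·20+342252511900→756111184500
Read c(21,13) = 11310276995381, c(21,14) = 756111184500.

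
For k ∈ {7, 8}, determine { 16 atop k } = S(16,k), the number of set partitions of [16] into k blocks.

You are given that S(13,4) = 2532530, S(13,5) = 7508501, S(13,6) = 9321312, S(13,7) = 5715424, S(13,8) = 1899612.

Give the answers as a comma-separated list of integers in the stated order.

[14] T[14,5]:5*7508501+2532530=40075035 · T[14,6]:6*9321312+7508501=63436373 · T[14,7]:7*5715424+9321312=49329280 · T[14,8]:8*1899612+5715424=20912320
[15] T[15,6]:6*63436373+40075035=420693273 · T[15,7]:7*49329280+63436373=408741333 · T[15,8]:8*20912320+49329280=216627840
[16] T[16,7]:7*408741333+420693273=3281882604 · T[16,8]:8*216627840+408741333=2141764053
Read S(16,7) = 3281882604, S(16,8) = 2141764053.

3281882604, 2141764053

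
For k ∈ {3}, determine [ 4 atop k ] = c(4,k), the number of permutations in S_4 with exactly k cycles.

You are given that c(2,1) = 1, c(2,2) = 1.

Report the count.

6

[3] T[3,2]:2*1+1=3 · T[3,3]:2*0+1=1
[4] T[4,3]:3*1+3=6
Read c(4,3) = 6.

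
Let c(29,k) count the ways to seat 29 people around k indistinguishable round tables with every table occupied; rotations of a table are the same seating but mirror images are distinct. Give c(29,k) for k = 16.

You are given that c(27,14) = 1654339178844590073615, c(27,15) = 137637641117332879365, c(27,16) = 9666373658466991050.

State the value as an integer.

@28  (28,15):137637641117332879365·27+1654339178844590073615→5370555489012577816470, (28,16):9666373658466991050·27+137637641117332879365→398629729895941637715
@29  (29,16):398629729895941637715·28+5370555489012577816470→16532187926098943672490
Read c(29,16) = 16532187926098943672490.

16532187926098943672490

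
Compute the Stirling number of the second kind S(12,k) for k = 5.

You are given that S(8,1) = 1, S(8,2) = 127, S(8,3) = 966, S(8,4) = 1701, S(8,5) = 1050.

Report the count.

1379400

r9: T_9,2=2×127+1=255; T_9,3=3×966+127=3025; T_9,4=4×1701+966=7770; T_9,5=5×1050+1701=6951
r10: T_10,3=3×3025+255=9330; T_10,4=4×7770+3025=34105; T_10,5=5×6951+7770=42525
r11: T_11,4=4×34105+9330=145750; T_11,5=5×42525+34105=246730
r12: T_12,5=5×246730+145750=1379400
Read S(12,5) = 1379400.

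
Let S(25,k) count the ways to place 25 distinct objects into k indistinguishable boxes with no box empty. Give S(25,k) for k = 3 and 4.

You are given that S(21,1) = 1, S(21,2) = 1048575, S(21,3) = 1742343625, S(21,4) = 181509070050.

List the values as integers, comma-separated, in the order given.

row 22: T[22][1]=1·1+0=1  T[22][2]=2·1048575+1=2097151  T[22][3]=3·1742343625+1048575=5228079450  T[22][4]=4·181509070050+1742343625=727778623825
row 23: T[23][1]=1·1+0=1  T[23][2]=2·2097151+1=4194303  T[23][3]=3·5228079450+2097151=15686335501  T[23][4]=4·727778623825+5228079450=2916342574750
row 24: T[24][2]=2·4194303+1=8388607  T[24][3]=3·15686335501+4194303=47063200806  T[24][4]=4·2916342574750+15686335501=11681056634501
row 25: T[25][3]=3·47063200806+8388607=141197991025  T[25][4]=4·11681056634501+47063200806=46771289738810
Read S(25,3) = 141197991025, S(25,4) = 46771289738810.

141197991025, 46771289738810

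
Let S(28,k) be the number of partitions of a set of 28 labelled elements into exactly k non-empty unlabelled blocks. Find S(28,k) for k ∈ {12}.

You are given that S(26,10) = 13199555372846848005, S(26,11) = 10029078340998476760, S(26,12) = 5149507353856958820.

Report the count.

985397416171213883565

r27: T_27,11=11×10029078340998476760+13199555372846848005=123519417123830092365; T_27,12=12×5149507353856958820+10029078340998476760=71823166587281982600
r28: T_28,12=12×71823166587281982600+123519417123830092365=985397416171213883565
Read S(28,12) = 985397416171213883565.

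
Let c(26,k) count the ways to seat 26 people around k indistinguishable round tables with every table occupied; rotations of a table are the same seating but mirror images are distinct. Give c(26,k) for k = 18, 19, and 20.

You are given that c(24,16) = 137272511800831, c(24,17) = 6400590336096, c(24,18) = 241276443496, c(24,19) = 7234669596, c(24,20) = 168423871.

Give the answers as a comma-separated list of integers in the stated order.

595667304367135, 22563937825000, 696829576300

[25] T[25,17]:24*6400590336096+137272511800831=290886679867135 · T[25,18]:24*241276443496+6400590336096=12191224980000 · T[25,19]:24*7234669596+241276443496=414908513800 · T[25,20]:24*168423871+7234669596=11276842500
[26] T[26,18]:25*12191224980000+290886679867135=595667304367135 · T[26,19]:25*414908513800+12191224980000=22563937825000 · T[26,20]:25*11276842500+414908513800=696829576300
Read c(26,18) = 595667304367135, c(26,19) = 22563937825000, c(26,20) = 696829576300.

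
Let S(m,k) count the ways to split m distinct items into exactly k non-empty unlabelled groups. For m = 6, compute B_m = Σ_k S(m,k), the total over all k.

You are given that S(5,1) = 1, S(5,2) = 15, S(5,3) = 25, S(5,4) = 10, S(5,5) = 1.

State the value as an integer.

r6: T_6,1=1×1+0=1; T_6,2=2×15+1=31; T_6,3=3×25+15=90; T_6,4=4×10+25=65; T_6,5=5×1+10=15; T_6,6=6×0+1=1
B_6 = ΣS(6,k) = 1+31+90+65+15+1 = 203

203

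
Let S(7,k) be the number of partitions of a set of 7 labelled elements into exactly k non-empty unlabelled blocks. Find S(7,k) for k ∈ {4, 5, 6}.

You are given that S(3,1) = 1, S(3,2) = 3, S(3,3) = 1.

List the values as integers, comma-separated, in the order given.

350, 140, 21

row 4: T[4][1]=1·1+0=1  T[4][2]=2·3+1=7  T[4][3]=3·1+3=6  T[4][4]=4·0+1=1
row 5: T[5][2]=2·7+1=15  T[5][3]=3·6+7=25  T[5][4]=4·1+6=10  T[5][5]=5·0+1=1
row 6: T[6][3]=3·25+15=90  T[6][4]=4·10+25=65  T[6][5]=5·1+10=15  T[6][6]=6·0+1=1
row 7: T[7][4]=4·65+90=350  T[7][5]=5·15+65=140  T[7][6]=6·1+15=21
Read S(7,4) = 350, S(7,5) = 140, S(7,6) = 21.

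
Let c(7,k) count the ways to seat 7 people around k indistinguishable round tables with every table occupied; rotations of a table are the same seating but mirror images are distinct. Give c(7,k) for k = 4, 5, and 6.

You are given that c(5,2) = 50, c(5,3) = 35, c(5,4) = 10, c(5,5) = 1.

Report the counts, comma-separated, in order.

i=6: T(6,3)=50+5·35=225 | T(6,4)=35+5·10=85 | T(6,5)=10+5·1=15 | T(6,6)=1+5·0=1
i=7: T(7,4)=225+6·85=735 | T(7,5)=85+6·15=175 | T(7,6)=15+6·1=21
Read c(7,4) = 735, c(7,5) = 175, c(7,6) = 21.

735, 175, 21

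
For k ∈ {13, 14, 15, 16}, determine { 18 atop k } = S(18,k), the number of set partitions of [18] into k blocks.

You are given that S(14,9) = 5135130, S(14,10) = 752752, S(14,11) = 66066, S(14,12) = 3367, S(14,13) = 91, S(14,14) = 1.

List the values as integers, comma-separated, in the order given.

[15] T[15,10]:10*752752+5135130=12662650 · T[15,11]:11*66066+752752=1479478 · T[15,12]:12*3367+66066=106470 · T[15,13]:13*91+3367=4550 · T[15,14]:14*1+91=105 · T[15,15]:15*0+1=1
[16] T[16,11]:11*1479478+12662650=28936908 · T[16,12]:12*106470+1479478=2757118 · T[16,13]:13*4550+106470=165620 · T[16,14]:14*105+4550=6020 · T[16,15]:15*1+105=120 · T[16,16]:16*0+1=1
[17] T[17,12]:12*2757118+28936908=62022324 · T[17,13]:13*165620+2757118=4910178 · T[17,14]:14*6020+165620=249900 · T[17,15]:15*120+6020=7820 · T[17,16]:16*1+120=136
[18] T[18,13]:13*4910178+62022324=125854638 · T[18,14]:14*249900+4910178=8408778 · T[18,15]:15*7820+249900=367200 · T[18,16]:16*136+7820=9996
Read S(18,13) = 125854638, S(18,14) = 8408778, S(18,15) = 367200, S(18,16) = 9996.

125854638, 8408778, 367200, 9996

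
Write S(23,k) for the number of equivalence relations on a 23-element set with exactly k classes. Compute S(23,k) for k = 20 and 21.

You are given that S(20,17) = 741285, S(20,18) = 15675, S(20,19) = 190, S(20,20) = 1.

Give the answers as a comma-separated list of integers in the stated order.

1859550, 28336

i=21: T(21,18)=741285+18·15675=1023435 | T(21,19)=15675+19·190=19285 | T(21,20)=190+20·1=210 | T(21,21)=1+21·0=1
i=22: T(22,19)=1023435+19·19285=1389850 | T(22,20)=19285+20·210=23485 | T(22,21)=210+21·1=231
i=23: T(23,20)=1389850+20·23485=1859550 | T(23,21)=23485+21·231=28336
Read S(23,20) = 1859550, S(23,21) = 28336.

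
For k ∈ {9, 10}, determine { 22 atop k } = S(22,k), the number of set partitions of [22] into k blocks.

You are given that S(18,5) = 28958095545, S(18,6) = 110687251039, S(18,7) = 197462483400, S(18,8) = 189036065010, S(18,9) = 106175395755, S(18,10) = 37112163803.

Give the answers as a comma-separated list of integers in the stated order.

i=19: T(19,6)=28958095545+6·110687251039=693081601779 | T(19,7)=110687251039+7·197462483400=1492924634839 | T(19,8)=197462483400+8·189036065010=1709751003480 | T(19,9)=189036065010+9·106175395755=1144614626805 | T(19,10)=106175395755+10·37112163803=477297033785
i=20: T(20,7)=693081601779+7·1492924634839=11143554045652 | T(20,8)=1492924634839+8·1709751003480=15170932662679 | T(20,9)=1709751003480+9·1144614626805=12011282644725 | T(20,10)=1144614626805+10·477297033785=5917584964655
i=21: T(21,8)=11143554045652+8·15170932662679=132511015347084 | T(21,9)=15170932662679+9·12011282644725=123272476465204 | T(21,10)=12011282644725+10·5917584964655=71187132291275
i=22: T(22,9)=132511015347084+9·123272476465204=1241963303533920 | T(22,10)=123272476465204+10·71187132291275=835143799377954
Read S(22,9) = 1241963303533920, S(22,10) = 835143799377954.

1241963303533920, 835143799377954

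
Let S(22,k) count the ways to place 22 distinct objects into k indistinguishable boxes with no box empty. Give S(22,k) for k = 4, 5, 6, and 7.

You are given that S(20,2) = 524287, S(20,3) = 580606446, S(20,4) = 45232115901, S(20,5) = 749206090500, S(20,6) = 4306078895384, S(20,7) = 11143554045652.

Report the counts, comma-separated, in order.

727778623825, 19137821912055, 163305339345225, 602762379967440

i=21: T(21,3)=524287+3·580606446=1742343625 | T(21,4)=580606446+4·45232115901=181509070050 | T(21,5)=45232115901+5·749206090500=3791262568401 | T(21,6)=749206090500+6·4306078895384=26585679462804 | T(21,7)=4306078895384+7·11143554045652=82310957214948
i=22: T(22,4)=1742343625+4·181509070050=727778623825 | T(22,5)=181509070050+5·3791262568401=19137821912055 | T(22,6)=3791262568401+6·26585679462804=163305339345225 | T(22,7)=26585679462804+7·82310957214948=602762379967440
Read S(22,4) = 727778623825, S(22,5) = 19137821912055, S(22,6) = 163305339345225, S(22,7) = 602762379967440.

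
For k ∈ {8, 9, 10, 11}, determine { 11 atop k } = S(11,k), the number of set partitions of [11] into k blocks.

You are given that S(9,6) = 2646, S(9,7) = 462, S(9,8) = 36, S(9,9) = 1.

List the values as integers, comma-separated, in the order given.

row 10: T[10][7]=7·462+2646=5880  T[10][8]=8·36+462=750  T[10][9]=9·1+36=45  T[10][10]=10·0+1=1
row 11: T[11][8]=8·750+5880=11880  T[11][9]=9·45+750=1155  T[11][10]=10·1+45=55  T[11][11]=11·0+1=1
Read S(11,8) = 11880, S(11,9) = 1155, S(11,10) = 55, S(11,11) = 1.

11880, 1155, 55, 1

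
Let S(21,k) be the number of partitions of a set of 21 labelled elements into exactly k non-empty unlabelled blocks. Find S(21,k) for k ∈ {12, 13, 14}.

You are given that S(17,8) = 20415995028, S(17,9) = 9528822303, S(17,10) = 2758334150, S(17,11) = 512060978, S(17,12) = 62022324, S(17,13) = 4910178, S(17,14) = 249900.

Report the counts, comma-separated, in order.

6833042030178, 1204909218331, 149304004500

[18] T[18,9]:9*9528822303+20415995028=106175395755 · T[18,10]:10*2758334150+9528822303=37112163803 · T[18,11]:11*512060978+2758334150=8391004908 · T[18,12]:12*62022324+512060978=1256328866 · T[18,13]:13*4910178+62022324=125854638 · T[18,14]:14*249900+4910178=8408778
[19] T[19,10]:10*37112163803+106175395755=477297033785 · T[19,11]:11*8391004908+37112163803=129413217791 · T[19,12]:12*1256328866+8391004908=23466951300 · T[19,13]:13*125854638+1256328866=2892439160 · T[19,14]:14*8408778+125854638=243577530
[20] T[20,11]:11*129413217791+477297033785=1900842429486 · T[20,12]:12*23466951300+129413217791=411016633391 · T[20,13]:13*2892439160+23466951300=61068660380 · T[20,14]:14*243577530+2892439160=6302524580
[21] T[21,12]:12*411016633391+1900842429486=6833042030178 · T[21,13]:13*61068660380+411016633391=1204909218331 · T[21,14]:14*6302524580+61068660380=149304004500
Read S(21,12) = 6833042030178, S(21,13) = 1204909218331, S(21,14) = 149304004500.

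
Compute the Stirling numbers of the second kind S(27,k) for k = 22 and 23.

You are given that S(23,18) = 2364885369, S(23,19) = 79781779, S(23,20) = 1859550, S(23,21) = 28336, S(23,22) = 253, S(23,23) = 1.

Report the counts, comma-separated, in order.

15015551265, 333832005

row 24: T[24][19]=19·79781779+2364885369=3880739170  T[24][20]=20·1859550+79781779=116972779  T[24][21]=21·28336+1859550=2454606  T[24][22]=22·253+28336=33902  T[24][23]=23·1+253=276
row 25: T[25][20]=20·116972779+3880739170=6220194750  T[25][21]=21·2454606+116972779=168519505  T[25][22]=22·33902+2454606=3200450  T[25][23]=23·276+33902=40250
row 26: T[26][21]=21·168519505+6220194750=9759104355  T[26][22]=22·3200450+168519505=238929405  T[26][23]=23·40250+3200450=4126200
row 27: T[27][22]=22·238929405+9759104355=15015551265  T[27][23]=23·4126200+238929405=333832005
Read S(27,22) = 15015551265, S(27,23) = 333832005.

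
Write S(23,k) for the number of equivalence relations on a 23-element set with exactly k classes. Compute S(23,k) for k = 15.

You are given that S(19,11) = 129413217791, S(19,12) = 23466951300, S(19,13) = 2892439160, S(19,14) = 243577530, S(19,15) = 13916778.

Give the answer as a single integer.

r20: T_20,12=12×23466951300+129413217791=411016633391; T_20,13=13×2892439160+23466951300=61068660380; T_20,14=14×243577530+2892439160=6302524580; T_20,15=15×13916778+243577530=452329200
r21: T_21,13=13×61068660380+411016633391=1204909218331; T_21,14=14×6302524580+61068660380=149304004500; T_21,15=15×452329200+6302524580=13087462580
r22: T_22,14=14×149304004500+1204909218331=3295165281331; T_22,15=15×13087462580+149304004500=345615943200
r23: T_23,15=15×345615943200+3295165281331=8479404429331
Read S(23,15) = 8479404429331.

8479404429331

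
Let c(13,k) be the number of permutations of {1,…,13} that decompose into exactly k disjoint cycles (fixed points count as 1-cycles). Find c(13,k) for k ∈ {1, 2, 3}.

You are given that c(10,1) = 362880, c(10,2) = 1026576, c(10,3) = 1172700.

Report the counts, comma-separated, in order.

479001600, 1486442880, 1931559552

@11  (11,1):362880·10+0→3628800, (11,2):1026576·10+362880→10628640, (11,3):1172700·10+1026576→12753576
@12  (12,1):3628800·11+0→39916800, (12,2):10628640·11+3628800→120543840, (12,3):12753576·11+10628640→150917976
@13  (13,1):39916800·12+0→479001600, (13,2):120543840·12+39916800→1486442880, (13,3):150917976·12+120543840→1931559552
Read c(13,1) = 479001600, c(13,2) = 1486442880, c(13,3) = 1931559552.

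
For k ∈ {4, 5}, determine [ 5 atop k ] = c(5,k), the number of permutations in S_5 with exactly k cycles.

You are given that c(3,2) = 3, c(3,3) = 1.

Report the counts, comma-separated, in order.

i=4: T(4,3)=3+3·1=6 | T(4,4)=1+3·0=1
i=5: T(5,4)=6+4·1=10 | T(5,5)=1+4·0=1
Read c(5,4) = 10, c(5,5) = 1.

10, 1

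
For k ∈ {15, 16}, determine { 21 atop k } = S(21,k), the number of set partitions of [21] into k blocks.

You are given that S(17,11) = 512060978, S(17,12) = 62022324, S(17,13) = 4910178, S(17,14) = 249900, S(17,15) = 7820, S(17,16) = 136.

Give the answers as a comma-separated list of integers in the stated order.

i=18: T(18,12)=512060978+12·62022324=1256328866 | T(18,13)=62022324+13·4910178=125854638 | T(18,14)=4910178+14·249900=8408778 | T(18,15)=249900+15·7820=367200 | T(18,16)=7820+16·136=9996
i=19: T(19,13)=1256328866+13·125854638=2892439160 | T(19,14)=125854638+14·8408778=243577530 | T(19,15)=8408778+15·367200=13916778 | T(19,16)=367200+16·9996=527136
i=20: T(20,14)=2892439160+14·243577530=6302524580 | T(20,15)=243577530+15·13916778=452329200 | T(20,16)=13916778+16·527136=22350954
i=21: T(21,15)=6302524580+15·452329200=13087462580 | T(21,16)=452329200+16·22350954=809944464
Read S(21,15) = 13087462580, S(21,16) = 809944464.

13087462580, 809944464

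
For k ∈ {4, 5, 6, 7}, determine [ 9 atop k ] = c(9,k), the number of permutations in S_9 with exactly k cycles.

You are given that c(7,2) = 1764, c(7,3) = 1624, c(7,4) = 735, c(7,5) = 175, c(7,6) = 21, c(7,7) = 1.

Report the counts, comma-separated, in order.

r8: T_8,3=7×1624+1764=13132; T_8,4=7×735+1624=6769; T_8,5=7×175+735=1960; T_8,6=7×21+175=322; T_8,7=7×1+21=28
r9: T_9,4=8×6769+13132=67284; T_9,5=8×1960+6769=22449; T_9,6=8×322+1960=4536; T_9,7=8×28+322=546
Read c(9,4) = 67284, c(9,5) = 22449, c(9,6) = 4536, c(9,7) = 546.

67284, 22449, 4536, 546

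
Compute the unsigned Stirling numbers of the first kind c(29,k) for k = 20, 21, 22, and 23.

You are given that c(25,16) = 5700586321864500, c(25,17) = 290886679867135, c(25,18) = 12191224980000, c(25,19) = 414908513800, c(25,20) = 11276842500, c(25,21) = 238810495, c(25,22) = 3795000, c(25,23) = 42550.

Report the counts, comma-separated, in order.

i=26: T(26,17)=5700586321864500+25·290886679867135=12972753318542875 | T(26,18)=290886679867135+25·12191224980000=595667304367135 | T(26,19)=12191224980000+25·414908513800=22563937825000 | T(26,20)=414908513800+25·11276842500=696829576300 | T(26,21)=11276842500+25·238810495=17247104875 | T(26,22)=238810495+25·3795000=333685495 | T(26,23)=3795000+25·42550=4858750
i=27: T(27,18)=12972753318542875+26·595667304367135=28460103232088385 | T(27,19)=595667304367135+26·22563937825000=1182329687817135 | T(27,20)=22563937825000+26·696829576300=40681506808800 | T(27,21)=696829576300+26·17247104875=1145254303050 | T(27,22)=17247104875+26·333685495=25922927745 | T(27,23)=333685495+26·4858750=460012995
i=28: T(28,19)=28460103232088385+27·1182329687817135=60383004803151030 | T(28,20)=1182329687817135+27·40681506808800=2280730371654735 | T(28,21)=40681506808800+27·1145254303050=71603372991150 | T(28,22)=1145254303050+27·25922927745=1845173352165 | T(28,23)=25922927745+27·460012995=38343278610
i=29: T(29,20)=60383004803151030+28·2280730371654735=124243455209483610 | T(29,21)=2280730371654735+28·71603372991150=4285624815406935 | T(29,22)=71603372991150+28·1845173352165=123268226851770 | T(29,23)=1845173352165+28·38343278610=2918785153245
Read c(29,20) = 124243455209483610, c(29,21) = 4285624815406935, c(29,22) = 123268226851770, c(29,23) = 2918785153245.

124243455209483610, 4285624815406935, 123268226851770, 2918785153245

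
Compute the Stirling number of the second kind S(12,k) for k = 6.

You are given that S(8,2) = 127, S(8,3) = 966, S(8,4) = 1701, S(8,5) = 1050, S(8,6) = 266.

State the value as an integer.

r9: T_9,3=3×966+127=3025; T_9,4=4×1701+966=7770; T_9,5=5×1050+1701=6951; T_9,6=6×266+1050=2646
r10: T_10,4=4×7770+3025=34105; T_10,5=5×6951+7770=42525; T_10,6=6×2646+6951=22827
r11: T_11,5=5×42525+34105=246730; T_11,6=6×22827+42525=179487
r12: T_12,6=6×179487+246730=1323652
Read S(12,6) = 1323652.

1323652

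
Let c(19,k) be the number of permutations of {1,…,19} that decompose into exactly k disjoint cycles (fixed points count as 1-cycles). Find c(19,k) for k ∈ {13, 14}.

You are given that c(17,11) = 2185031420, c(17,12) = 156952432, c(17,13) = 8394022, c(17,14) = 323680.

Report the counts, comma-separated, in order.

10246937272, 549789282

r18: T_18,12=17×156952432+2185031420=4853222764; T_18,13=17×8394022+156952432=299650806; T_18,14=17×323680+8394022=13896582
r19: T_19,13=18×299650806+4853222764=10246937272; T_19,14=18×13896582+299650806=549789282
Read c(19,13) = 10246937272, c(19,14) = 549789282.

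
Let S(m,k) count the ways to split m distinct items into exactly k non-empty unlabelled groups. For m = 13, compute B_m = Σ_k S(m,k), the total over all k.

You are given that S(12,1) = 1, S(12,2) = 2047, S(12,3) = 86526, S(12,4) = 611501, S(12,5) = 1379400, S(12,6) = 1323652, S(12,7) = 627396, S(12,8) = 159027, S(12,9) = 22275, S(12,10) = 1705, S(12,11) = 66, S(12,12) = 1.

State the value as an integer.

r13: T_13,1=1×1+0=1; T_13,2=2×2047+1=4095; T_13,3=3×86526+2047=261625; T_13,4=4×611501+86526=2532530; T_13,5=5×1379400+611501=7508501; T_13,6=6×1323652+1379400=9321312; T_13,7=7×627396+1323652=5715424; T_13,8=8×159027+627396=1899612; T_13,9=9×22275+159027=359502; T_13,10=10×1705+22275=39325; T_13,11=11×66+1705=2431; T_13,12=12×1+66=78; T_13,13=13×0+1=1
B_13 = ΣS(13,k) = 1+4095+261625+2532530+7508501+9321312+5715424+1899612+359502+39325+2431+78+1 = 27644437

27644437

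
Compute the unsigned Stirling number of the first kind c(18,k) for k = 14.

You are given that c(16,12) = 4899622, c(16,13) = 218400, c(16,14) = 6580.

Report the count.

[17] T[17,13]:16*218400+4899622=8394022 · T[17,14]:16*6580+218400=323680
[18] T[18,14]:17*323680+8394022=13896582
Read c(18,14) = 13896582.

13896582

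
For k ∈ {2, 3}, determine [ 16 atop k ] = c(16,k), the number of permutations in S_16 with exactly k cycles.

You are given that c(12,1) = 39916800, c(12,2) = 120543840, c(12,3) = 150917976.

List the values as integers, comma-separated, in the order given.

4339163001600, 6165817614720

row 13: T[13][1]=12·39916800+0=479001600  T[13][2]=12·120543840+39916800=1486442880  T[13][3]=12·150917976+120543840=1931559552
row 14: T[14][1]=13·479001600+0=6227020800  T[14][2]=13·1486442880+479001600=19802759040  T[14][3]=13·1931559552+1486442880=26596717056
row 15: T[15][1]=14·6227020800+0=87178291200  T[15][2]=14·19802759040+6227020800=283465647360  T[15][3]=14·26596717056+19802759040=392156797824
row 16: T[16][2]=15·283465647360+87178291200=4339163001600  T[16][3]=15·392156797824+283465647360=6165817614720
Read c(16,2) = 4339163001600, c(16,3) = 6165817614720.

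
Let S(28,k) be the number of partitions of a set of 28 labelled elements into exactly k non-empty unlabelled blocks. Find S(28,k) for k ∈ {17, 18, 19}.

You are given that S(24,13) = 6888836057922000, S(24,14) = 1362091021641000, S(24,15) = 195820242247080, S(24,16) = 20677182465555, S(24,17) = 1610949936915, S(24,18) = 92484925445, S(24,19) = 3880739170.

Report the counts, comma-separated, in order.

[25] T[25,14]:14*1362091021641000+6888836057922000=25958110360896000 · T[25,15]:15*195820242247080+1362091021641000=4299394655347200 · T[25,16]:16*20677182465555+195820242247080=526655161695960 · T[25,17]:17*1610949936915+20677182465555=48063331393110 · T[25,18]:18*92484925445+1610949936915=3275678594925 · T[25,19]:19*3880739170+92484925445=166218969675
[26] T[26,15]:15*4299394655347200+25958110360896000=90449030191104000 · T[26,16]:16*526655161695960+4299394655347200=12725877242482560 · T[26,17]:17*48063331393110+526655161695960=1343731795378830 · T[26,18]:18*3275678594925+48063331393110=107025546101760 · T[26,19]:19*166218969675+3275678594925=6433839018750
[27] T[27,16]:16*12725877242482560+90449030191104000=294063066070824960 · T[27,17]:17*1343731795378830+12725877242482560=35569317763922670 · T[27,18]:18*107025546101760+1343731795378830=3270191625210510 · T[27,19]:19*6433839018750+107025546101760=229268487458010
[28] T[28,17]:17*35569317763922670+294063066070824960=898741468057510350 · T[28,18]:18*3270191625210510+35569317763922670=94432767017711850 · T[28,19]:19*229268487458010+3270191625210510=7626292886912700
Read S(28,17) = 898741468057510350, S(28,18) = 94432767017711850, S(28,19) = 7626292886912700.

898741468057510350, 94432767017711850, 7626292886912700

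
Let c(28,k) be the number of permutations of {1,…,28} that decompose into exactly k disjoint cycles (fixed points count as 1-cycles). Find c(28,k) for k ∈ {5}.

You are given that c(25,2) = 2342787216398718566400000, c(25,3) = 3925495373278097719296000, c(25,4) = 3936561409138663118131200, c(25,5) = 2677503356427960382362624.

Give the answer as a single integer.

55278125307966865191587481600

r26: T_26,3=25×3925495373278097719296000+2342787216398718566400000=100480171548351161548800000; T_26,4=25×3936561409138663118131200+3925495373278097719296000=102339530601744675672576000; T_26,5=25×2677503356427960382362624+3936561409138663118131200=70874145319837672677196800
r27: T_27,4=26×102339530601744675672576000+100480171548351161548800000=2761307967193712729035776000; T_27,5=26×70874145319837672677196800+102339530601744675672576000=1945067308917524165279692800
r28: T_28,5=27×1945067308917524165279692800+2761307967193712729035776000=55278125307966865191587481600
Read c(28,5) = 55278125307966865191587481600.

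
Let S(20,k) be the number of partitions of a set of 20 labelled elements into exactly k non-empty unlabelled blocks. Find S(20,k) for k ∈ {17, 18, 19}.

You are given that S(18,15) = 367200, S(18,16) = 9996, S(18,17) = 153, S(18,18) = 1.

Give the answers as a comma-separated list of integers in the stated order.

i=19: T(19,16)=367200+16·9996=527136 | T(19,17)=9996+17·153=12597 | T(19,18)=153+18·1=171 | T(19,19)=1+19·0=1
i=20: T(20,17)=527136+17·12597=741285 | T(20,18)=12597+18·171=15675 | T(20,19)=171+19·1=190
Read S(20,17) = 741285, S(20,18) = 15675, S(20,19) = 190.

741285, 15675, 190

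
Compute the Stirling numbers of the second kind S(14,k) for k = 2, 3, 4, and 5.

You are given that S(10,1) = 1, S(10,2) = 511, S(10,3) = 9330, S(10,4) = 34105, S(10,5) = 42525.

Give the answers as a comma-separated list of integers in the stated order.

8191, 788970, 10391745, 40075035

r11: T_11,1=1×1+0=1; T_11,2=2×511+1=1023; T_11,3=3×9330+511=28501; T_11,4=4×34105+9330=145750; T_11,5=5×42525+34105=246730
r12: T_12,1=1×1+0=1; T_12,2=2×1023+1=2047; T_12,3=3×28501+1023=86526; T_12,4=4×145750+28501=611501; T_12,5=5×246730+145750=1379400
r13: T_13,1=1×1+0=1; T_13,2=2×2047+1=4095; T_13,3=3×86526+2047=261625; T_13,4=4×611501+86526=2532530; T_13,5=5×1379400+611501=7508501
r14: T_14,2=2×4095+1=8191; T_14,3=3×261625+4095=788970; T_14,4=4×2532530+261625=10391745; T_14,5=5×7508501+2532530=40075035
Read S(14,2) = 8191, S(14,3) = 788970, S(14,4) = 10391745, S(14,5) = 40075035.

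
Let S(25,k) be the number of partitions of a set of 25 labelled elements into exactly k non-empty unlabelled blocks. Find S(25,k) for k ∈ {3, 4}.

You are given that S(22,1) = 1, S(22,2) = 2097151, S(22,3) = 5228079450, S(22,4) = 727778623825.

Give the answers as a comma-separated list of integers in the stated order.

141197991025, 46771289738810

row 23: T[23][1]=1·1+0=1  T[23][2]=2·2097151+1=4194303  T[23][3]=3·5228079450+2097151=15686335501  T[23][4]=4·727778623825+5228079450=2916342574750
row 24: T[24][2]=2·4194303+1=8388607  T[24][3]=3·15686335501+4194303=47063200806  T[24][4]=4·2916342574750+15686335501=11681056634501
row 25: T[25][3]=3·47063200806+8388607=141197991025  T[25][4]=4·11681056634501+47063200806=46771289738810
Read S(25,3) = 141197991025, S(25,4) = 46771289738810.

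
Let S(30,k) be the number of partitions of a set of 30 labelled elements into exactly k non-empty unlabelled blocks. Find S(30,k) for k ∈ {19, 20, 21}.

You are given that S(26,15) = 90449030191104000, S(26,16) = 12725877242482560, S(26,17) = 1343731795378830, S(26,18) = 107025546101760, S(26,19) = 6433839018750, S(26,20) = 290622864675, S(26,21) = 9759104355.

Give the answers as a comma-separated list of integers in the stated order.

7145845579888333500, 581535955088511150, 37058299246258290

i=27: T(27,16)=90449030191104000+16·12725877242482560=294063066070824960 | T(27,17)=12725877242482560+17·1343731795378830=35569317763922670 | T(27,18)=1343731795378830+18·107025546101760=3270191625210510 | T(27,19)=107025546101760+19·6433839018750=229268487458010 | T(27,20)=6433839018750+20·290622864675=12246296312250 | T(27,21)=290622864675+21·9759104355=495564056130
i=28: T(28,17)=294063066070824960+17·35569317763922670=898741468057510350 | T(28,18)=35569317763922670+18·3270191625210510=94432767017711850 | T(28,19)=3270191625210510+19·229268487458010=7626292886912700 | T(28,20)=229268487458010+20·12246296312250=474194413703010 | T(28,21)=12246296312250+21·495564056130=22653141490980
i=29: T(29,18)=898741468057510350+18·94432767017711850=2598531274376323650 | T(29,19)=94432767017711850+19·7626292886912700=239332331869053150 | T(29,20)=7626292886912700+20·474194413703010=17110181160972900 | T(29,21)=474194413703010+21·22653141490980=949910385013590
i=30: T(30,19)=2598531274376323650+19·239332331869053150=7145845579888333500 | T(30,20)=239332331869053150+20·17110181160972900=581535955088511150 | T(30,21)=17110181160972900+21·949910385013590=37058299246258290
Read S(30,19) = 7145845579888333500, S(30,20) = 581535955088511150, S(30,21) = 37058299246258290.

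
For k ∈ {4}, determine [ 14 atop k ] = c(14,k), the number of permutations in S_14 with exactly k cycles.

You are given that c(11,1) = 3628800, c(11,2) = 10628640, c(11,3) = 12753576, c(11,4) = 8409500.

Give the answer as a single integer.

20313753096

@12  (12,2):10628640·11+3628800→120543840, (12,3):12753576·11+10628640→150917976, (12,4):8409500·11+12753576→105258076
@13  (13,3):150917976·12+120543840→1931559552, (13,4):105258076·12+150917976→1414014888
@14  (14,4):1414014888·13+1931559552→20313753096
Read c(14,4) = 20313753096.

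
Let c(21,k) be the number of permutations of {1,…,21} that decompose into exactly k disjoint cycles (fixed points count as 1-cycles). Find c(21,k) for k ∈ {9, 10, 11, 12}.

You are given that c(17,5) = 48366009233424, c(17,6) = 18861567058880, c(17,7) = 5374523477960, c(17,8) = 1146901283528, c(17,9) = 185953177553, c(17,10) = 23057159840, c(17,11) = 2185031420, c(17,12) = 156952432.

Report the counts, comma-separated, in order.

63030812099294896, 10142299865511450, 1307535010540395, 135585182899530

[18] T[18,6]:17*18861567058880+48366009233424=369012649234384 · T[18,7]:17*5374523477960+18861567058880=110228466184200 · T[18,8]:17*1146901283528+5374523477960=24871845297936 · T[18,9]:17*185953177553+1146901283528=4308105301929 · T[18,10]:17*23057159840+185953177553=577924894833 · T[18,11]:17*2185031420+23057159840=60202693980 · T[18,12]:17*156952432+2185031420=4853222764
[19] T[19,7]:18*110228466184200+369012649234384=2353125040549984 · T[19,8]:18*24871845297936+110228466184200=557921681547048 · T[19,9]:18*4308105301929+24871845297936=102417740732658 · T[19,10]:18*577924894833+4308105301929=14710753408923 · T[19,11]:18*60202693980+577924894833=1661573386473 · T[19,12]:18*4853222764+60202693980=147560703732
[20] T[20,8]:19*557921681547048+2353125040549984=12953636989943896 · T[20,9]:19*102417740732658+557921681547048=2503858755467550 · T[20,10]:19*14710753408923+102417740732658=381922055502195 · T[20,11]:19*1661573386473+14710753408923=46280647751910 · T[20,12]:19*147560703732+1661573386473=4465226757381
[21] T[21,9]:20*2503858755467550+12953636989943896=63030812099294896 · T[21,10]:20*381922055502195+2503858755467550=10142299865511450 · T[21,11]:20*46280647751910+381922055502195=1307535010540395 · T[21,12]:20*4465226757381+46280647751910=135585182899530
Read c(21,9) = 63030812099294896, c(21,10) = 10142299865511450, c(21,11) = 1307535010540395, c(21,12) = 135585182899530.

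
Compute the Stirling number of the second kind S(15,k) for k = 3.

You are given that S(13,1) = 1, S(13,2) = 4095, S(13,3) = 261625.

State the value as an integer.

2375101

r14: T_14,2=2×4095+1=8191; T_14,3=3×261625+4095=788970
r15: T_15,3=3×788970+8191=2375101
Read S(15,3) = 2375101.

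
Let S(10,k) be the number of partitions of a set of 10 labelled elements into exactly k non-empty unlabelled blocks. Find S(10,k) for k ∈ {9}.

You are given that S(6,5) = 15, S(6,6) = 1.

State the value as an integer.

45

i=7: T(7,6)=15+6·1=21 | T(7,7)=1+7·0=1
i=8: T(8,7)=21+7·1=28 | T(8,8)=1+8·0=1
i=9: T(9,8)=28+8·1=36 | T(9,9)=1+9·0=1
i=10: T(10,9)=36+9·1=45
Read S(10,9) = 45.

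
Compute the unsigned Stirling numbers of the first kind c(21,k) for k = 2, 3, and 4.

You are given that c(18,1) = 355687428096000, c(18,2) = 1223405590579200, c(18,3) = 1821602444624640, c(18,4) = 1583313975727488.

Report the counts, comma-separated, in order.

row 19: T[19][1]=18·355687428096000+0=6402373705728000  T[19][2]=18·1223405590579200+355687428096000=22376988058521600  T[19][3]=18·1821602444624640+1223405590579200=34012249593822720  T[19][4]=18·1583313975727488+1821602444624640=30321254007719424
row 20: T[20][1]=19·6402373705728000+0=121645100408832000  T[20][2]=19·22376988058521600+6402373705728000=431565146817638400  T[20][3]=19·34012249593822720+22376988058521600=668609730341153280  T[20][4]=19·30321254007719424+34012249593822720=610116075740491776
row 21: T[21][2]=20·431565146817638400+121645100408832000=8752948036761600000  T[21][3]=20·668609730341153280+431565146817638400=13803759753640704000  T[21][4]=20·610116075740491776+668609730341153280=12870931245150988800
Read c(21,2) = 8752948036761600000, c(21,3) = 13803759753640704000, c(21,4) = 12870931245150988800.

8752948036761600000, 13803759753640704000, 12870931245150988800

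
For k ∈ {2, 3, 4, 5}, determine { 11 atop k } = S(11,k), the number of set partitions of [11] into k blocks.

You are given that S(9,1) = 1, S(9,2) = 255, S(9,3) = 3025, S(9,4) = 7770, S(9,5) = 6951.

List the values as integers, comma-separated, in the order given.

@10  (10,1):1·1+0→1, (10,2):255·2+1→511, (10,3):3025·3+255→9330, (10,4):7770·4+3025→34105, (10,5):6951·5+7770→42525
@11  (11,2):511·2+1→1023, (11,3):9330·3+511→28501, (11,4):34105·4+9330→145750, (11,5):42525·5+34105→246730
Read S(11,2) = 1023, S(11,3) = 28501, S(11,4) = 145750, S(11,5) = 246730.

1023, 28501, 145750, 246730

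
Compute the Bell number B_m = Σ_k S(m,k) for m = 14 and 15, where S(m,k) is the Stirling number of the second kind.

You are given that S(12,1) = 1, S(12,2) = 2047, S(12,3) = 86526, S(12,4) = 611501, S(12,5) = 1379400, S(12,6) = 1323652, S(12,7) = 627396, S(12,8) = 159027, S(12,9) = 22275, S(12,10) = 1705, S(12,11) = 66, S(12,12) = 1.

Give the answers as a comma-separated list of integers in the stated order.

190899322, 1382958545

row 13: T[13][1]=1·1+0=1  T[13][2]=2·2047+1=4095  T[13][3]=3·86526+2047=261625  T[13][4]=4·611501+86526=2532530  T[13][5]=5·1379400+611501=7508501  T[13][6]=6·1323652+1379400=9321312  T[13][7]=7·627396+1323652=5715424  T[13][8]=8·159027+627396=1899612  T[13][9]=9·22275+159027=359502  T[13][10]=10·1705+22275=39325  T[13][11]=11·66+1705=2431  T[13][12]=12·1+66=78  T[13][13]=13·0+1=1
row 14: T[14][1]=1·1+0=1  T[14][2]=2·4095+1=8191  T[14][3]=3·261625+4095=788970  T[14][4]=4·2532530+261625=10391745  T[14][5]=5·7508501+2532530=40075035  T[14][6]=6·9321312+7508501=63436373  T[14][7]=7·5715424+9321312=49329280  T[14][8]=8·1899612+5715424=20912320  T[14][9]=9·359502+1899612=5135130  T[14][10]=10·39325+359502=752752  T[14][11]=11·2431+39325=66066  T[14][12]=12·78+2431=3367  T[14][13]=13·1+78=91  T[14][14]=14·0+1=1
row 15: T[15][1]=1·1+0=1  T[15][2]=2·8191+1=16383  T[15][3]=3·788970+8191=2375101  T[15][4]=4·10391745+788970=42355950  T[15][5]=5·40075035+10391745=210766920  T[15][6]=6·63436373+40075035=420693273  T[15][7]=7·49329280+63436373=408741333  T[15][8]=8·20912320+49329280=216627840  T[15][9]=9·5135130+20912320=67128490  T[15][10]=10·752752+5135130=12662650  T[15][11]=11·66066+752752=1479478  T[15][12]=12·3367+66066=106470  T[15][13]=13·91+3367=4550  T[15][14]=14·1+91=105  T[15][15]=15·0+1=1
B_14 = ΣS(14,k) = 1+8191+788970+10391745+40075035+63436373+49329280+20912320+5135130+752752+66066+3367+91+1 = 190899322
B_15 = ΣS(15,k) = 1+16383+2375101+42355950+210766920+420693273+408741333+216627840+67128490+12662650+1479478+106470+4550+105+1 = 1382958545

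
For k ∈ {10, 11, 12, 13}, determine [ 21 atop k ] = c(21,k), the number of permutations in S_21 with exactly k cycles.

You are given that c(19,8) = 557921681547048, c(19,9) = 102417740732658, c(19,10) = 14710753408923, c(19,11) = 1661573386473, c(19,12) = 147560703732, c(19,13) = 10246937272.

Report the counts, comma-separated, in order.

10142299865511450, 1307535010540395, 135585182899530, 11310276995381

[20] T[20,9]:19*102417740732658+557921681547048=2503858755467550 · T[20,10]:19*14710753408923+102417740732658=381922055502195 · T[20,11]:19*1661573386473+14710753408923=46280647751910 · T[20,12]:19*147560703732+1661573386473=4465226757381 · T[20,13]:19*10246937272+147560703732=342252511900
[21] T[21,10]:20*381922055502195+2503858755467550=10142299865511450 · T[21,11]:20*46280647751910+381922055502195=1307535010540395 · T[21,12]:20*4465226757381+46280647751910=135585182899530 · T[21,13]:20*342252511900+4465226757381=11310276995381
Read c(21,10) = 10142299865511450, c(21,11) = 1307535010540395, c(21,12) = 135585182899530, c(21,13) = 11310276995381.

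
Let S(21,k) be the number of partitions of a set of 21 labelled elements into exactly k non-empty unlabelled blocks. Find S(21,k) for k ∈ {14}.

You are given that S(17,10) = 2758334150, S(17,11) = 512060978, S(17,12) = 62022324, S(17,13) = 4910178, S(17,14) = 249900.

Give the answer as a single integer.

149304004500

[18] T[18,11]:11*512060978+2758334150=8391004908 · T[18,12]:12*62022324+512060978=1256328866 · T[18,13]:13*4910178+62022324=125854638 · T[18,14]:14*249900+4910178=8408778
[19] T[19,12]:12*1256328866+8391004908=23466951300 · T[19,13]:13*125854638+1256328866=2892439160 · T[19,14]:14*8408778+125854638=243577530
[20] T[20,13]:13*2892439160+23466951300=61068660380 · T[20,14]:14*243577530+2892439160=6302524580
[21] T[21,14]:14*6302524580+61068660380=149304004500
Read S(21,14) = 149304004500.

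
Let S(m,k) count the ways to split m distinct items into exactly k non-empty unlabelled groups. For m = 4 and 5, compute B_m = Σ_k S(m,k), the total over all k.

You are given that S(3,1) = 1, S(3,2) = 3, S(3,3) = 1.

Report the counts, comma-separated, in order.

15, 52

i=4: T(4,1)=0+1·1=1 | T(4,2)=1+2·3=7 | T(4,3)=3+3·1=6 | T(4,4)=1+4·0=1
i=5: T(5,1)=0+1·1=1 | T(5,2)=1+2·7=15 | T(5,3)=7+3·6=25 | T(5,4)=6+4·1=10 | T(5,5)=1+5·0=1
B_4 = ΣS(4,k) = 1+7+6+1 = 15
B_5 = ΣS(5,k) = 1+15+25+10+1 = 52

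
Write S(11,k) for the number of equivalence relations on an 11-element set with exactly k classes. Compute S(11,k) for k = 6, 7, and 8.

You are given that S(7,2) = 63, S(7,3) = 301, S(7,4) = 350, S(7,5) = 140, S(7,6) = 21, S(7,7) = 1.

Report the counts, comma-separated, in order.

row 8: T[8][3]=3·301+63=966  T[8][4]=4·350+301=1701  T[8][5]=5·140+350=1050  T[8][6]=6·21+140=266  T[8][7]=7·1+21=28  T[8][8]=8·0+1=1
row 9: T[9][4]=4·1701+966=7770  T[9][5]=5·1050+1701=6951  T[9][6]=6·266+1050=2646  T[9][7]=7·28+266=462  T[9][8]=8·1+28=36
row 10: T[10][5]=5·6951+7770=42525  T[10][6]=6·2646+6951=22827  T[10][7]=7·462+2646=5880  T[10][8]=8·36+462=750
row 11: T[11][6]=6·22827+42525=179487  T[11][7]=7·5880+22827=63987  T[11][8]=8·750+5880=11880
Read S(11,6) = 179487, S(11,7) = 63987, S(11,8) = 11880.

179487, 63987, 11880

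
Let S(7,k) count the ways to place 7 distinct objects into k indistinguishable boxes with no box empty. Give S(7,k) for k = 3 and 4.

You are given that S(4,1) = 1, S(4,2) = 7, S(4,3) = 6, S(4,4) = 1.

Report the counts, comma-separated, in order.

i=5: T(5,1)=0+1·1=1 | T(5,2)=1+2·7=15 | T(5,3)=7+3·6=25 | T(5,4)=6+4·1=10
i=6: T(6,2)=1+2·15=31 | T(6,3)=15+3·25=90 | T(6,4)=25+4·10=65
i=7: T(7,3)=31+3·90=301 | T(7,4)=90+4·65=350
Read S(7,3) = 301, S(7,4) = 350.

301, 350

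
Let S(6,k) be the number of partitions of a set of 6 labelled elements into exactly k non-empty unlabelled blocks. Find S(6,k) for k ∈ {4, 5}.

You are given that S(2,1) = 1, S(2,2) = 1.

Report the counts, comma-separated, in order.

r3: T_3,1=1×1+0=1; T_3,2=2×1+1=3; T_3,3=3×0+1=1
r4: T_4,2=2×3+1=7; T_4,3=3×1+3=6; T_4,4=4×0+1=1
r5: T_5,3=3×6+7=25; T_5,4=4×1+6=10; T_5,5=5×0+1=1
r6: T_6,4=4×10+25=65; T_6,5=5×1+10=15
Read S(6,4) = 65, S(6,5) = 15.

65, 15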